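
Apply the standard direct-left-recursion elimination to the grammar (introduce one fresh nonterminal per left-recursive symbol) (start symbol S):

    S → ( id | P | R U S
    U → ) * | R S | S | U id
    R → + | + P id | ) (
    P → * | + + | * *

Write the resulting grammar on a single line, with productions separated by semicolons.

S → ( id | P | R U S; U → ) * U' | R S U' | S U'; R → + | + P id | ) (; P → * | + + | * *; U' → id U' | ε

Directly left-recursive nonterminal: U.
For U: α = {id}, β = {) *, R S, S}. Rewrite as U → β U' and U' → α U' | ε.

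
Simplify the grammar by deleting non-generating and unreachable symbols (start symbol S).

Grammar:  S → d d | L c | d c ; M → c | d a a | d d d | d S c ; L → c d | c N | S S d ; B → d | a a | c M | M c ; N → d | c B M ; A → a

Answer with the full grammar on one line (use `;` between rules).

Generating nonterminals: {A, B, L, M, N, S}.
Reachable from S after that: {B, L, M, N, S}.
Removed useless symbols: {A} and every production mentioning them.

S → d d | L c | d c; M → c | d a a | d d d | d S c; L → c d | c N | S S d; B → d | a a | c M | M c; N → d | c B M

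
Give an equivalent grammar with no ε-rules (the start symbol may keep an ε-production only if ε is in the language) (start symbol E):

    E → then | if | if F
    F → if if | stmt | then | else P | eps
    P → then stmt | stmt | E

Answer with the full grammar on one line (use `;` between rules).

Nullable nonterminals: {F}.
ε ∉ L(G), so no ε-production is kept.

E → then | if | if F; F → if if | stmt | then | else P; P → then stmt | stmt | E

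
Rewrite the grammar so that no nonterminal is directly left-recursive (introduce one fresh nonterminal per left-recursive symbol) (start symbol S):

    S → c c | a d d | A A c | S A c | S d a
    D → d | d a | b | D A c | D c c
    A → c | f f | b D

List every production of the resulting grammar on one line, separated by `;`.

S → c c S' | a d d S' | A A c S'; D → d D' | d a D' | b D'; A → c | f f | b D; S' → A c S' | d a S' | ε; D' → A c D' | c c D' | ε

Directly left-recursive nonterminals: S, D.
For S: α = {A c, d a}, β = {c c, a d d, A A c}. Rewrite as S → β S' and S' → α S' | ε.
For D: α = {A c, c c}, β = {d, d a, b}. Rewrite as D → β D' and D' → α D' | ε.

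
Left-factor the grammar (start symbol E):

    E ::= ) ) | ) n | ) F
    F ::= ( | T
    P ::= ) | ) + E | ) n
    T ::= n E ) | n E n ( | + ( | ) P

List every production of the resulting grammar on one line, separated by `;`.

E ::= ) E'; F ::= ( | T; P ::= ) P'; T ::= + ( | ) P | n E T'; E' ::= ) | n | F; P' ::= ε | + E | n; T' ::= ) | n (

E has alternatives sharing prefix ')': factor to E → ) E' with E' → ) | n | F.
P has alternatives sharing prefix ')': factor to P → ) P' with P' → ε | + E | n.
T has alternatives sharing prefix 'n E': factor to T → n E T' with T' → ) | n (.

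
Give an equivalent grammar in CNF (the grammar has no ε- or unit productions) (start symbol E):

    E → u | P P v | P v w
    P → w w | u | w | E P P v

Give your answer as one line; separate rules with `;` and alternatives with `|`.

E → u | P Y1 | P Y2; P → X2 X2 | u | w | E Y3; X1 → v; X2 → w; Y1 → P X1; Y2 → X1 X2; Y3 → P Y4; Y4 → P X1

Introduce a nonterminal for each terminal appearing in a rule of length ≥ 2: X1 → v, X2 → w.
Binarize each right-hand side of length ≥ 3 by chaining fresh nonterminals (Y1, Y2, …): affected rules were E → P P X1; E → P X1 X2; P → E P P X1.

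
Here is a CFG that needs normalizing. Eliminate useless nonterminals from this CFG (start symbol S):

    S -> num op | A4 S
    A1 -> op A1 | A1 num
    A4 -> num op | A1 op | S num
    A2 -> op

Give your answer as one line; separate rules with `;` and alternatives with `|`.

Generating nonterminals: {A2, A4, S}.
Reachable from S after that: {A4, S}.
Removed useless symbols: {A1, A2} and every production mentioning them.

S -> num op | A4 S; A4 -> num op | S num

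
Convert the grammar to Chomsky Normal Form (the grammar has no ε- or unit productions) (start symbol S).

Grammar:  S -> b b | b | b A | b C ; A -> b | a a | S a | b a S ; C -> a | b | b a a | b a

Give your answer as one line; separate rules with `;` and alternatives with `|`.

S -> X1 X1 | b | X1 A | X1 C; A -> b | X2 X2 | S X2 | X1 Y1; C -> a | b | X1 Y2 | X1 X2; X1 -> b; X2 -> a; Y1 -> X2 S; Y2 -> X2 X2

Introduce a nonterminal for each terminal appearing in a rule of length ≥ 2: X1 → b, X2 → a.
Binarize each right-hand side of length ≥ 3 by chaining fresh nonterminals (Y1, Y2, …): affected rules were A → X1 X2 S; C → X1 X2 X2.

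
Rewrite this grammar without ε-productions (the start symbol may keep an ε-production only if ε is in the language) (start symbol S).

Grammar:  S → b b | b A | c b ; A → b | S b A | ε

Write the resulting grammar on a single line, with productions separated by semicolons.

S → b b | b A | b | c b; A → b | S b A | S b

Nullable set = {A}.
ε ∉ L(G), so no ε-production is kept.
For each production, add variants omitting each subset of nullable occurrences: S → b A gives b A | b. A → S b A gives S b A | S b.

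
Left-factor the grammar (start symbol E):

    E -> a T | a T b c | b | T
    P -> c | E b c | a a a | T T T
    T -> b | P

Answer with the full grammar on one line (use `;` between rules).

E has alternatives sharing prefix 'a T': factor to E → a T E' with E' → ε | b c.

E -> b | T | a T E'; P -> c | E b c | a a a | T T T; T -> b | P; E' -> eps | b c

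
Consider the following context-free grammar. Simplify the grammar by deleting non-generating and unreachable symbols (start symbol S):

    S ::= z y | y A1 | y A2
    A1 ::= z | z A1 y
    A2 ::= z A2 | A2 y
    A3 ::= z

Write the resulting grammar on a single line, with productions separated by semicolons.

S ::= z y | y A1; A1 ::= z | z A1 y

Generating nonterminals: {A1, A3, S}.
Reachable from S after that: {A1, S}.
Removed useless symbols: {A2, A3} and every production mentioning them.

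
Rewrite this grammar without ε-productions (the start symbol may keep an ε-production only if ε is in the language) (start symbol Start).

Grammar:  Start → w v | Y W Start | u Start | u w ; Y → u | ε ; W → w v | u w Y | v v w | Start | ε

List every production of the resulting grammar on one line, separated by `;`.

The nullable symbols are {W, Y}.
ε ∉ L(G), so no ε-production is kept.
Add the nullable-subset variants: Start → Y W Start gives Y W Start | Y Start | W Start. W → u w Y gives u w Y | u w.

Start → w v | Y W Start | Y Start | W Start | u Start | u w; Y → u; W → w v | u w Y | u w | v v w | Start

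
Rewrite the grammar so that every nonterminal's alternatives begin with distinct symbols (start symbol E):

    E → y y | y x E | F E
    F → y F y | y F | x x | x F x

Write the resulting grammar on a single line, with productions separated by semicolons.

E has alternatives sharing prefix 'y': factor to E → y E' with E' → y | x E.
F has alternatives sharing prefix 'y F': factor to F → y F F' with F' → y | ε.
F has alternatives sharing prefix 'x': factor to F → x F'' with F'' → x | F x.

E → F E | y E'; F → y F F' | x F''; E' → y | x E; F' → y | ε; F'' → x | F x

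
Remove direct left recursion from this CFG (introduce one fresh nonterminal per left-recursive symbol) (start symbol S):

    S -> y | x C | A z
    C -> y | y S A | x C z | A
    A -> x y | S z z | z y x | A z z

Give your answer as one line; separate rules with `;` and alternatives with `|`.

A is directly left-recursive.
For A: α = {z z}, β = {x y, S z z, z y x}. Rewrite as A → β A' and A' → α A' | ε.

S -> y | x C | A z; C -> y | y S A | x C z | A; A -> x y A' | S z z A' | z y x A'; A' -> z z A' | ε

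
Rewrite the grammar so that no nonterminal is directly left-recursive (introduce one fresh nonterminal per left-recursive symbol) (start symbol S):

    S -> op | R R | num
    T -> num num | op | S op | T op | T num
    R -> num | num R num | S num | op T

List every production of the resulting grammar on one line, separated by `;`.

S -> op | R R | num; T -> num num T' | op T' | S op T'; R -> num | num R num | S num | op T; T' -> op T' | num T' | ε

Left recursion appears on T.
For T: α = {op, num}, β = {num num, op, S op}. Rewrite as T → β T' and T' → α T' | ε.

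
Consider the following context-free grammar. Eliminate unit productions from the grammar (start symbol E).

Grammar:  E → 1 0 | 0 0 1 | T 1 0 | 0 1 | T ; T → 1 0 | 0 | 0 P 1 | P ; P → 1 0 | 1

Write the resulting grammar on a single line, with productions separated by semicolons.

Unit pairs: E ⇒* {P, T}; T ⇒* {P}.
For every A with A ⇒* B via unit rules, add B's non-unit alternatives to A; then delete every rule of the form X → Y.

E → 1 0 | 0 0 1 | T 1 0 | 0 1 | 1 | 0 | 0 P 1; T → 1 0 | 1 | 0 | 0 P 1; P → 1 0 | 1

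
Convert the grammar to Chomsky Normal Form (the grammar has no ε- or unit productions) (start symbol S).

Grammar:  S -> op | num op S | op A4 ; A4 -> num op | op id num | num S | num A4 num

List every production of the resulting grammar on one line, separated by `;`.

S -> op | X1 Y1 | X2 A4; A4 -> X1 X2 | X2 Y2 | X1 S | X1 Y3; X1 -> num; X2 -> op; X3 -> id; Y1 -> X2 S; Y2 -> X3 X1; Y3 -> A4 X1

Introduce a nonterminal for each terminal appearing in a rule of length ≥ 2: X1 → num, X2 → op, X3 → id.
Binarize each right-hand side of length ≥ 3 by chaining fresh nonterminals (Y1, Y2, …): affected rules were S → X1 X2 S; A4 → X2 X3 X1; A4 → X1 A4 X1.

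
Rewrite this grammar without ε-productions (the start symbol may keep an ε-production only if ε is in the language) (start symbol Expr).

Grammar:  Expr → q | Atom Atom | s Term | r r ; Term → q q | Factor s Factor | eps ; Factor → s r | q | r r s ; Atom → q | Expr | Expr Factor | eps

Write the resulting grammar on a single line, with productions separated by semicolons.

Expr → q | Atom Atom | Atom | s Term | s | r r | ε; Term → q q | Factor s Factor; Factor → s r | q | r r s; Atom → q | Expr | Expr Factor | Factor

Nullable set = {Atom, Expr, Term}.
ε ∈ L(G) since Expr is nullable, so keep Expr → ε.
For each production, add variants omitting each subset of nullable occurrences: Expr → Atom Atom gives Atom Atom | Atom. Expr → s Term gives s Term | s. Atom → Expr Factor gives Expr Factor | Factor.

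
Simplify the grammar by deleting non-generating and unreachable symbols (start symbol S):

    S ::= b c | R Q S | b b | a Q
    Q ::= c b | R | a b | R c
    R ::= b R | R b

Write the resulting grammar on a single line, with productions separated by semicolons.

S ::= b c | b b | a Q; Q ::= c b | a b

Generating nonterminals: {Q, S}.
Reachable from S after that: {Q, S}.
Removed useless symbols: {R} and every production mentioning them.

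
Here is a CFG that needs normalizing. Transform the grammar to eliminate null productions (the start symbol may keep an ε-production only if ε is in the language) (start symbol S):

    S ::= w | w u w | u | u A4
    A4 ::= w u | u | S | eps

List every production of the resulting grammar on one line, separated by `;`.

Nullable set = {A4}.
ε ∉ L(G), so no ε-production is kept.

S ::= w | w u w | u | u A4; A4 ::= w u | u | S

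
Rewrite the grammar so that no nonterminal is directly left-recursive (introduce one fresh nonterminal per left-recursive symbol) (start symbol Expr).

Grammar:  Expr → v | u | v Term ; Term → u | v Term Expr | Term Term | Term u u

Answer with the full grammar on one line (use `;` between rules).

Directly left-recursive nonterminal: Term.
For Term: α = {Term, u u}, β = {u, v Term Expr}. Rewrite as Term → β Term1 and Term1 → α Term1 | ε.

Expr → v | u | v Term; Term → u Term1 | v Term Expr Term1; Term1 → Term Term1 | u u Term1 | eps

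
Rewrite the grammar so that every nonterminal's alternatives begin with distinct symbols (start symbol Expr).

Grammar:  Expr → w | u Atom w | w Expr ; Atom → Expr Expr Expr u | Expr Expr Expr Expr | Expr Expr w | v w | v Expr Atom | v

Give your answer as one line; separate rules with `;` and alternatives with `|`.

Expr → u Atom w | w Expr1; Atom → Expr Expr Atom1 | v Atom2; Expr1 → ε | Expr; Atom1 → w | Expr Atom11; Atom2 → w | Expr Atom | ε; Atom11 → u | Expr

Expr has alternatives sharing prefix 'w': factor to Expr → w Expr1 with Expr1 → ε | Expr.
Atom has alternatives sharing prefix 'Expr Expr': factor to Atom → Expr Expr Atom1 with Atom1 → Expr u | Expr Expr | w.
Atom has alternatives sharing prefix 'v': factor to Atom → v Atom2 with Atom2 → w | Expr Atom | ε.
Atom1 has alternatives sharing prefix 'Expr': factor to Atom1 → Expr Atom11 with Atom11 → u | Expr.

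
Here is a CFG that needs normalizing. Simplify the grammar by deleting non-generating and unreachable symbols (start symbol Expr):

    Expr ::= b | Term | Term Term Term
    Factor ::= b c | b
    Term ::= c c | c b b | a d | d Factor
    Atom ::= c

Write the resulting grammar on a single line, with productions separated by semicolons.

Expr ::= b | Term | Term Term Term; Factor ::= b c | b; Term ::= c c | c b b | a d | d Factor

Generating nonterminals: {Atom, Expr, Factor, Term}.
Reachable from Expr after that: {Expr, Factor, Term}.
Removed useless symbols: {Atom} and every production mentioning them.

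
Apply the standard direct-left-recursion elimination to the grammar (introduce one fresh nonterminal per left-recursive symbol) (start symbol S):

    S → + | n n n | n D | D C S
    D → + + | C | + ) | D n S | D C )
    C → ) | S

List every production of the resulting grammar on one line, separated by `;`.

S → + | n n n | n D | D C S; D → + + D' | C D' | + ) D'; C → ) | S; D' → n S D' | C ) D' | eps

Left recursion appears on D.
For D: α = {n S, C )}, β = {+ +, C, + )}. Rewrite as D → β D' and D' → α D' | ε.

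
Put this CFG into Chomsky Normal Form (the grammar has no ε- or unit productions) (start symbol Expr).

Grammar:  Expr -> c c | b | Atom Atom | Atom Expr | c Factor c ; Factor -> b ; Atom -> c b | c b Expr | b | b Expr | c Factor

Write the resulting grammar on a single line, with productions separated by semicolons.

Introduce a nonterminal for each terminal appearing in a rule of length ≥ 2: X1 → c, X2 → b.
Binarize each right-hand side of length ≥ 3 by chaining fresh nonterminals (Y1, Y2, …): affected rules were Expr → X1 Factor X1; Atom → X1 X2 Expr.

Expr -> X1 X1 | b | Atom Atom | Atom Expr | X1 Y1; Factor -> b; Atom -> X1 X2 | X1 Y2 | b | X2 Expr | X1 Factor; X1 -> c; X2 -> b; Y1 -> Factor X1; Y2 -> X2 Expr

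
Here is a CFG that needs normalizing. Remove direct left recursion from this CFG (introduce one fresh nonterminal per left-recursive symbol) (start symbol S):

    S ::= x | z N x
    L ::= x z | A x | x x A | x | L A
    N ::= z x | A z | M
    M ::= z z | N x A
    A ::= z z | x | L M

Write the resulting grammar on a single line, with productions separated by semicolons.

S ::= x | z N x; L ::= x z L' | A x L' | x x A L' | x L'; N ::= z x | A z | M; M ::= z z | N x A; A ::= z z | x | L M; L' ::= A L' | eps

Left recursion appears on L.
For L: α = {A}, β = {x z, A x, x x A, x}. Rewrite as L → β L' and L' → α L' | ε.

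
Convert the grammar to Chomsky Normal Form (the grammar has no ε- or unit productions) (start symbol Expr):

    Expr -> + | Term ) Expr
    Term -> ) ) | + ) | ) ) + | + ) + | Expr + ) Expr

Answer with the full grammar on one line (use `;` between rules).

Expr -> + | Term Y1; Term -> X1 X1 | X2 X1 | X1 Y2 | X2 Y3 | Expr Y4; X1 -> ); X2 -> +; Y1 -> X1 Expr; Y2 -> X1 X2; Y3 -> X1 X2; Y4 -> X2 Y5; Y5 -> X1 Expr

Introduce a nonterminal for each terminal appearing in a rule of length ≥ 2: X1 → ), X2 → +.
Binarize each right-hand side of length ≥ 3 by chaining fresh nonterminals (Y1, Y2, …): affected rules were Expr → Term X1 Expr; Term → X1 X1 X2; Term → X2 X1 X2; Term → Expr X2 X1 Expr.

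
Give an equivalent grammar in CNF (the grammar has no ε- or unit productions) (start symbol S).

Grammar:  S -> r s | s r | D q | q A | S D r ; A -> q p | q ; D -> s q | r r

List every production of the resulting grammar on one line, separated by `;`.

Introduce a nonterminal for each terminal appearing in a rule of length ≥ 2: X1 → r, X2 → s, X3 → q, X4 → p.
Binarize each right-hand side of length ≥ 3 by chaining fresh nonterminals (Y1, Y2, …): affected rules were S → S D X1.

S -> X1 X2 | X2 X1 | D X3 | X3 A | S Y1; A -> X3 X4 | q; D -> X2 X3 | X1 X1; X1 -> r; X2 -> s; X3 -> q; X4 -> p; Y1 -> D X1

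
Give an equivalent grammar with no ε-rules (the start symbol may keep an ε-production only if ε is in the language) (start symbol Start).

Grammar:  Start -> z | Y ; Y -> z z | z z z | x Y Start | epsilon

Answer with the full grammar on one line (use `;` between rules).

Nullable nonterminals: {Start, Y}.
ε ∈ L(G) since Start is nullable, so keep Start → ε.
Add the nullable-subset variants: Y → x Y Start gives x Y Start | x Y | x Start | x.

Start -> z | Y | ε; Y -> z z | z z z | x Y Start | x Y | x Start | x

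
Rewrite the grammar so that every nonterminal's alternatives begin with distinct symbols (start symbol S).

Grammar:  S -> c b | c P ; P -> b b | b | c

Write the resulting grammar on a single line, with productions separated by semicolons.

S has alternatives sharing prefix 'c': factor to S → c S' with S' → b | P.
P has alternatives sharing prefix 'b': factor to P → b P' with P' → b | ε.

S -> c S'; P -> c | b P'; S' -> b | P; P' -> b | ε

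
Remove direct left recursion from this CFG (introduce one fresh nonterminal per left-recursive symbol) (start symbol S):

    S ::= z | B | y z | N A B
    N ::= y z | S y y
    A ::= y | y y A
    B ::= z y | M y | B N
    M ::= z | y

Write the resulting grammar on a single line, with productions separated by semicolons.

S ::= z | B | y z | N A B; N ::= y z | S y y; A ::= y | y y A; B ::= z y B' | M y B'; M ::= z | y; B' ::= N B' | ε

B is directly left-recursive.
For B: α = {N}, β = {z y, M y}. Rewrite as B → β B' and B' → α B' | ε.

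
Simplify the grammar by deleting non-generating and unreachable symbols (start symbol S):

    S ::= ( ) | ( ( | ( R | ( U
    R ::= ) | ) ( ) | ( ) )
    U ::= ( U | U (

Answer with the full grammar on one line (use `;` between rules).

Generating nonterminals: {R, S}.
Reachable from S after that: {R, S}.
Removed useless symbols: {U} and every production mentioning them.

S ::= ( ) | ( ( | ( R; R ::= ) | ) ( ) | ( ) )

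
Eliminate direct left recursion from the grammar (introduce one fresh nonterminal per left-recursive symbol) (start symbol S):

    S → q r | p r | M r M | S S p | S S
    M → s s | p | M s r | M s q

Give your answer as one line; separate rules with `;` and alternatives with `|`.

S → q r S' | p r S' | M r M S'; M → s s M' | p M'; S' → S p S' | S S' | ε; M' → s r M' | s q M' | ε

Left recursion appears on S, M.
For S: α = {S p, S}, β = {q r, p r, M r M}. Rewrite as S → β S' and S' → α S' | ε.
For M: α = {s r, s q}, β = {s s, p}. Rewrite as M → β M' and M' → α M' | ε.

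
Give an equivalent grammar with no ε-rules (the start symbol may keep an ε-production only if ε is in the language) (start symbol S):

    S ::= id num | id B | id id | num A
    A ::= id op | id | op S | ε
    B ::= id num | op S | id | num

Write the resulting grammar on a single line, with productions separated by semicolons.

Nullable nonterminals: {A}.
ε ∉ L(G), so no ε-production is kept.
Add the nullable-subset variants: S → num A gives num A | num.

S ::= id num | id B | id id | num A | num; A ::= id op | id | op S; B ::= id num | op S | id | num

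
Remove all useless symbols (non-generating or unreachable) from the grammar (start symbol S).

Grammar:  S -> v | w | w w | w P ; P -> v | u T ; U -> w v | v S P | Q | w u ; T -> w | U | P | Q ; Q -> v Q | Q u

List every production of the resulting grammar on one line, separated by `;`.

Generating nonterminals: {P, S, T, U}.
Reachable from S after that: {P, S, T, U}.
Removed useless symbols: {Q} and every production mentioning them.

S -> v | w | w w | w P; P -> v | u T; U -> w v | v S P | w u; T -> w | U | P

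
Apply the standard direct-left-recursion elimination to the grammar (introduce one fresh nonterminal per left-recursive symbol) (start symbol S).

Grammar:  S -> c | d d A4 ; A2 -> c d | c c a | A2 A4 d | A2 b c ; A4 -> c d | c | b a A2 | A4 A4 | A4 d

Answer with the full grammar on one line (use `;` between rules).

S -> c | d d A4; A2 -> c d A2' | c c a A2'; A4 -> c d A4' | c A4' | b a A2 A4'; A2' -> A4 d A2' | b c A2' | ε; A4' -> A4 A4' | d A4' | ε

A2, A4 are directly left-recursive.
For A2: α = {A4 d, b c}, β = {c d, c c a}. Rewrite as A2 → β A2' and A2' → α A2' | ε.
For A4: α = {A4, d}, β = {c d, c, b a A2}. Rewrite as A4 → β A4' and A4' → α A4' | ε.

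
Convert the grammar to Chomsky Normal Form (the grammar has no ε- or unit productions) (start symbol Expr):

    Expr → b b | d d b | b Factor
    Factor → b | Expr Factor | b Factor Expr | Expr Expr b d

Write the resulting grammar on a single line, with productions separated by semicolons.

Expr → X1 X1 | X2 Y1 | X1 Factor; Factor → b | Expr Factor | X1 Y2 | Expr Y3; X1 → b; X2 → d; Y1 → X2 X1; Y2 → Factor Expr; Y3 → Expr Y4; Y4 → X1 X2

Introduce a nonterminal for each terminal appearing in a rule of length ≥ 2: X1 → b, X2 → d.
Binarize each right-hand side of length ≥ 3 by chaining fresh nonterminals (Y1, Y2, …): affected rules were Expr → X2 X2 X1; Factor → X1 Factor Expr; Factor → Expr Expr X1 X2.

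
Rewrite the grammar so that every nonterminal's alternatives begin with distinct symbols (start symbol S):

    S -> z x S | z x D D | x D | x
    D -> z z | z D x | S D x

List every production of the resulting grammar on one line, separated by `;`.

S has alternatives sharing prefix 'z x': factor to S → z x S' with S' → S | D D.
S has alternatives sharing prefix 'x': factor to S → x S'' with S'' → D | ε.
D has alternatives sharing prefix 'z': factor to D → z D' with D' → z | D x.

S -> z x S' | x S''; D -> S D x | z D'; S' -> S | D D; S'' -> D | ε; D' -> z | D x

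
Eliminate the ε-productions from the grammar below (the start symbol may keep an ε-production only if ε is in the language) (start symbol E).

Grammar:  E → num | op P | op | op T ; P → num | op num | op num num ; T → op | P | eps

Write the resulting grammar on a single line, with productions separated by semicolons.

The nullable symbols are {T}.
ε ∉ L(G), so no ε-production is kept.

E → num | op P | op | op T; P → num | op num | op num num; T → op | P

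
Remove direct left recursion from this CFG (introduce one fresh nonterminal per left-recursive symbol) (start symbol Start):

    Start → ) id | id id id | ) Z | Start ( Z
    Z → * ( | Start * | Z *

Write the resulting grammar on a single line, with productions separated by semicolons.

Directly left-recursive nonterminals: Start, Z.
For Start: α = {( Z}, β = {) id, id id id, ) Z}. Rewrite as Start → β Start1 and Start1 → α Start1 | ε.
For Z: α = {*}, β = {* (, Start *}. Rewrite as Z → β Z1 and Z1 → α Z1 | ε.

Start → ) id Start1 | id id id Start1 | ) Z Start1; Z → * ( Z1 | Start * Z1; Start1 → ( Z Start1 | ε; Z1 → * Z1 | ε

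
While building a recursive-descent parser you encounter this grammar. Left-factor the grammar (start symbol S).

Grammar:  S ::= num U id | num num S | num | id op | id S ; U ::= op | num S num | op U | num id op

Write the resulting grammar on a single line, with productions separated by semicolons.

S has alternatives sharing prefix 'num': factor to S → num S' with S' → U id | num S | ε.
S has alternatives sharing prefix 'id': factor to S → id S'' with S'' → op | S.
U has alternatives sharing prefix 'op': factor to U → op U' with U' → ε | U.
U has alternatives sharing prefix 'num': factor to U → num U'' with U'' → S num | id op.

S ::= num S' | id S''; U ::= op U' | num U''; S' ::= U id | num S | ε; S'' ::= op | S; U' ::= ε | U; U'' ::= S num | id op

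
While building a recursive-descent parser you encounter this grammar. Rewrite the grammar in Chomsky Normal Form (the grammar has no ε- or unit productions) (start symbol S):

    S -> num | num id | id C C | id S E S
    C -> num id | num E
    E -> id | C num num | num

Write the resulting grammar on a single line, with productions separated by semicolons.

Introduce a nonterminal for each terminal appearing in a rule of length ≥ 2: X1 → num, X2 → id.
Binarize each right-hand side of length ≥ 3 by chaining fresh nonterminals (Y1, Y2, …): affected rules were S → X2 C C; S → X2 S E S; E → C X1 X1.

S -> num | X1 X2 | X2 Y1 | X2 Y2; C -> X1 X2 | X1 E; E -> id | C Y4 | num; X1 -> num; X2 -> id; Y1 -> C C; Y2 -> S Y3; Y3 -> E S; Y4 -> X1 X1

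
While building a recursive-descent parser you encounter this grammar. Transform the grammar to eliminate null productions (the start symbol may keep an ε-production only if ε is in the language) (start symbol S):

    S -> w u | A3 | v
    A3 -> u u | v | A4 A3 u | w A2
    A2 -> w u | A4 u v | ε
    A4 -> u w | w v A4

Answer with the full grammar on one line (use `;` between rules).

S -> w u | A3 | v; A3 -> u u | v | A4 A3 u | w A2 | w; A2 -> w u | A4 u v; A4 -> u w | w v A4

Nullable set = {A2}.
ε ∉ L(G), so no ε-production is kept.
Expand every rule over subsets of its nullable positions: A3 → w A2 gives w A2 | w.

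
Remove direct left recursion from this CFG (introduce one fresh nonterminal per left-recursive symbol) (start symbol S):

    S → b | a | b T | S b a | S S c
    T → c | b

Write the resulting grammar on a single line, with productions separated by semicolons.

Directly left-recursive nonterminal: S.
For S: α = {b a, S c}, β = {b, a, b T}. Rewrite as S → β S' and S' → α S' | ε.

S → b S' | a S' | b T S'; T → c | b; S' → b a S' | S c S' | ε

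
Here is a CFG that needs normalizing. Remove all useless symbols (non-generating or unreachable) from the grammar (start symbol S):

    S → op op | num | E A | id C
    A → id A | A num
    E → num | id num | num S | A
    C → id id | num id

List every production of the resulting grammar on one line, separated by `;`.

Generating nonterminals: {C, E, S}.
Reachable from S after that: {C, S}.
Removed useless symbols: {A, E} and every production mentioning them.

S → op op | num | id C; C → id id | num id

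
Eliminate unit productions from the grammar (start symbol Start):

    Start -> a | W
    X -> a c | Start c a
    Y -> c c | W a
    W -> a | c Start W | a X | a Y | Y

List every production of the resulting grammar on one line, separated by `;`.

Unit pairs: Start ⇒* {W, Y}; W ⇒* {Y}.
Replace each nonterminal's rules with the union of the non-unit rules of every nonterminal it unit-derives.

Start -> a | c c | W a | c Start W | a X | a Y; X -> a c | Start c a; Y -> c c | W a; W -> c c | W a | a | c Start W | a X | a Y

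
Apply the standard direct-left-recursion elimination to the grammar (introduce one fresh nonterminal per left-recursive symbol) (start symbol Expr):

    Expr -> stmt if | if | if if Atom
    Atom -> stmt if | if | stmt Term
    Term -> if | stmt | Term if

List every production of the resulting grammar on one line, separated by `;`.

Expr -> stmt if | if | if if Atom; Atom -> stmt if | if | stmt Term; Term -> if Term1 | stmt Term1; Term1 -> if Term1 | ε

Left recursion appears on Term.
For Term: α = {if}, β = {if, stmt}. Rewrite as Term → β Term1 and Term1 → α Term1 | ε.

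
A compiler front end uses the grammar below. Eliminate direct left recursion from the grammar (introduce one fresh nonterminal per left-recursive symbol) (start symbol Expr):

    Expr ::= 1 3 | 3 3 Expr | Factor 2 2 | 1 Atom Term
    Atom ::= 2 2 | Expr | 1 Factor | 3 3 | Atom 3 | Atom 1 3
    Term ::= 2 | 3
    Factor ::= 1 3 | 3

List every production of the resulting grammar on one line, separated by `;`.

Directly left-recursive nonterminal: Atom.
For Atom: α = {3, 1 3}, β = {2 2, Expr, 1 Factor, 3 3}. Rewrite as Atom → β Atom1 and Atom1 → α Atom1 | ε.

Expr ::= 1 3 | 3 3 Expr | Factor 2 2 | 1 Atom Term; Atom ::= 2 2 Atom1 | Expr Atom1 | 1 Factor Atom1 | 3 3 Atom1; Term ::= 2 | 3; Factor ::= 1 3 | 3; Atom1 ::= 3 Atom1 | 1 3 Atom1 | ε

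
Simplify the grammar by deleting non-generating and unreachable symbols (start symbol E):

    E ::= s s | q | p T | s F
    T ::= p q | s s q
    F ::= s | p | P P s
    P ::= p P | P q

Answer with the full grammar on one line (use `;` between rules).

Generating nonterminals: {E, F, T}.
Reachable from E after that: {E, F, T}.
Removed useless symbols: {P} and every production mentioning them.

E ::= s s | q | p T | s F; T ::= p q | s s q; F ::= s | p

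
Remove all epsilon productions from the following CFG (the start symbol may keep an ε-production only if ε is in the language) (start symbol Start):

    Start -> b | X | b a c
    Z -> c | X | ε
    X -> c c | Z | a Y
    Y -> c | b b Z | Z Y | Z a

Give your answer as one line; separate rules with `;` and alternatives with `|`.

The nullable symbols are {Start, X, Z}.
ε ∈ L(G) since Start is nullable, so keep Start → ε.
Expand every rule over subsets of its nullable positions: Y → b b Z gives b b Z | b b. Y → Z a gives Z a | a.

Start -> b | X | b a c | ε; Z -> c | X; X -> c c | Z | a Y; Y -> c | b b Z | b b | Z Y | Z a | a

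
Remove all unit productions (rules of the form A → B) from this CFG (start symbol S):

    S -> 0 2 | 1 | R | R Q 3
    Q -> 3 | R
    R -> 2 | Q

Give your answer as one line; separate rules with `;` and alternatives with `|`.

S -> 3 | 0 2 | 1 | R Q 3 | 2; Q -> 2 | 3; R -> 3 | 2

Unit pairs: Q ⇒* {R}; R ⇒* {Q}; S ⇒* {Q, R}.
For each unit pair (A, B), copy every non-unit production of B to A, then drop all unit productions.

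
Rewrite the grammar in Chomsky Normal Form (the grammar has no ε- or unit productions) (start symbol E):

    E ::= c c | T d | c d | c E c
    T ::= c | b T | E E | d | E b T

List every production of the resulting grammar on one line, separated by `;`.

Introduce a nonterminal for each terminal appearing in a rule of length ≥ 2: X1 → c, X2 → d, X3 → b.
Binarize each right-hand side of length ≥ 3 by chaining fresh nonterminals (Y1, Y2, …): affected rules were E → X1 E X1; T → E X3 T.

E ::= X1 X1 | T X2 | X1 X2 | X1 Y1; T ::= c | X3 T | E E | d | E Y2; X1 ::= c; X2 ::= d; X3 ::= b; Y1 ::= E X1; Y2 ::= X3 T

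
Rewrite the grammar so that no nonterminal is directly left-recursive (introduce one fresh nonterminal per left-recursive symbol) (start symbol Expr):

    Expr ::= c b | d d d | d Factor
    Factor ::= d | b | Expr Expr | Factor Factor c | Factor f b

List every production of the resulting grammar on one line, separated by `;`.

Expr ::= c b | d d d | d Factor; Factor ::= d Factor1 | b Factor1 | Expr Expr Factor1; Factor1 ::= Factor c Factor1 | f b Factor1 | eps

Factor is directly left-recursive.
For Factor: α = {Factor c, f b}, β = {d, b, Expr Expr}. Rewrite as Factor → β Factor1 and Factor1 → α Factor1 | ε.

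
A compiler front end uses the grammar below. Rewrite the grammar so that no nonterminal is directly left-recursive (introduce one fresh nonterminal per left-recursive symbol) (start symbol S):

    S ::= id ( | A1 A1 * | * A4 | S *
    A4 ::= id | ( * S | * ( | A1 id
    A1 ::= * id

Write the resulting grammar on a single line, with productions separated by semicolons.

Directly left-recursive nonterminal: S.
For S: α = {*}, β = {id (, A1 A1 *, * A4}. Rewrite as S → β S' and S' → α S' | ε.

S ::= id ( S' | A1 A1 * S' | * A4 S'; A4 ::= id | ( * S | * ( | A1 id; A1 ::= * id; S' ::= * S' | ε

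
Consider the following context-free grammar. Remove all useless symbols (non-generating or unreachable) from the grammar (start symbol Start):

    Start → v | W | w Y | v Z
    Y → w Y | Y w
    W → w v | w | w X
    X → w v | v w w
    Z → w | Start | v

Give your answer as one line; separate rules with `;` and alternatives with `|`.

Start → v | W | v Z; W → w v | w | w X; X → w v | v w w; Z → w | Start | v

Generating nonterminals: {Start, W, X, Z}.
Reachable from Start after that: {Start, W, X, Z}.
Removed useless symbols: {Y} and every production mentioning them.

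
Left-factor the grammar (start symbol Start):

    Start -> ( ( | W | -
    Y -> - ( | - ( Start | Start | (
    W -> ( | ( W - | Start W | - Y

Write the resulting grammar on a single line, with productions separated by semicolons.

Start -> ( ( | W | -; Y -> Start | ( | - ( Y1; W -> Start W | - Y | ( W1; Y1 -> ε | Start; W1 -> ε | W -

Y has alternatives sharing prefix '- (': factor to Y → - ( Y1 with Y1 → ε | Start.
W has alternatives sharing prefix '(': factor to W → ( W1 with W1 → ε | W -.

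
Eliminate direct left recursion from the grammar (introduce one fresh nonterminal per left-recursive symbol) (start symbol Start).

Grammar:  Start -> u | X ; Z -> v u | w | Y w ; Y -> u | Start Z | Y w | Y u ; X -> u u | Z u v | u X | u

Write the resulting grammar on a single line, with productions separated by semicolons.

Left recursion appears on Y.
For Y: α = {w, u}, β = {u, Start Z}. Rewrite as Y → β Y1 and Y1 → α Y1 | ε.

Start -> u | X; Z -> v u | w | Y w; Y -> u Y1 | Start Z Y1; X -> u u | Z u v | u X | u; Y1 -> w Y1 | u Y1 | ε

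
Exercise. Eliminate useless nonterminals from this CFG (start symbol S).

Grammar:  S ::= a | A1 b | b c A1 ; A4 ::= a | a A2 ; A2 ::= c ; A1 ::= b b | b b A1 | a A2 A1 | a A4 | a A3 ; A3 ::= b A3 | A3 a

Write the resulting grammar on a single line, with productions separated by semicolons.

Generating nonterminals: {A1, A2, A4, S}.
Reachable from S after that: {A1, A2, A4, S}.
Removed useless symbols: {A3} and every production mentioning them.

S ::= a | A1 b | b c A1; A4 ::= a | a A2; A2 ::= c; A1 ::= b b | b b A1 | a A2 A1 | a A4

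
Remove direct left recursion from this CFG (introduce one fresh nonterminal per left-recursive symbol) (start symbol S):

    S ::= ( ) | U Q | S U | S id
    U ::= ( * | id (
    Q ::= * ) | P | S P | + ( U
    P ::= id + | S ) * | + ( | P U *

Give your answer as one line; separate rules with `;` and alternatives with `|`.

S ::= ( ) S' | U Q S'; U ::= ( * | id (; Q ::= * ) | P | S P | + ( U; P ::= id + P' | S ) * P' | + ( P'; S' ::= U S' | id S' | eps; P' ::= U * P' | eps

Left recursion appears on S, P.
For S: α = {U, id}, β = {( ), U Q}. Rewrite as S → β S' and S' → α S' | ε.
For P: α = {U *}, β = {id +, S ) *, + (}. Rewrite as P → β P' and P' → α P' | ε.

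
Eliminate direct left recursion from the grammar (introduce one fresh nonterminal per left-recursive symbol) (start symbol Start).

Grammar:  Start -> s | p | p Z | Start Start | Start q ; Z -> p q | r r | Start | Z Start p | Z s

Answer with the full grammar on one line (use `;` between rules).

Start -> s Start1 | p Start1 | p Z Start1; Z -> p q Z1 | r r Z1 | Start Z1; Start1 -> Start Start1 | q Start1 | ε; Z1 -> Start p Z1 | s Z1 | ε

Directly left-recursive nonterminals: Start, Z.
For Start: α = {Start, q}, β = {s, p, p Z}. Rewrite as Start → β Start1 and Start1 → α Start1 | ε.
For Z: α = {Start p, s}, β = {p q, r r, Start}. Rewrite as Z → β Z1 and Z1 → α Z1 | ε.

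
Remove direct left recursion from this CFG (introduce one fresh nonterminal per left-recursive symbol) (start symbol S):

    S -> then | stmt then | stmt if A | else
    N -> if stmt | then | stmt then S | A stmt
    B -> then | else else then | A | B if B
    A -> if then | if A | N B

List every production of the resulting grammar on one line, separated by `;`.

S -> then | stmt then | stmt if A | else; N -> if stmt | then | stmt then S | A stmt; B -> then B' | else else then B' | A B'; A -> if then | if A | N B; B' -> if B B' | ε

Directly left-recursive nonterminal: B.
For B: α = {if B}, β = {then, else else then, A}. Rewrite as B → β B' and B' → α B' | ε.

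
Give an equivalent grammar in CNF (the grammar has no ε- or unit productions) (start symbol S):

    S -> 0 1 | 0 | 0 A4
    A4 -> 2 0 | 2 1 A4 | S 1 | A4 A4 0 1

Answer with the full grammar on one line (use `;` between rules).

S -> X1 X2 | 0 | X1 A4; A4 -> X3 X1 | X3 Y1 | S X2 | A4 Y2; X1 -> 0; X2 -> 1; X3 -> 2; Y1 -> X2 A4; Y2 -> A4 Y3; Y3 -> X1 X2

Introduce a nonterminal for each terminal appearing in a rule of length ≥ 2: X1 → 0, X2 → 1, X3 → 2.
Binarize each right-hand side of length ≥ 3 by chaining fresh nonterminals (Y1, Y2, …): affected rules were A4 → X3 X2 A4; A4 → A4 A4 X1 X2.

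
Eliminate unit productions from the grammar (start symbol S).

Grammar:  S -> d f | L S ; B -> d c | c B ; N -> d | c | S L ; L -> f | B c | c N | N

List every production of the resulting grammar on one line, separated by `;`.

Unit pairs: L ⇒* {N}.
Replace each nonterminal's rules with the union of the non-unit rules of every nonterminal it unit-derives.

S -> d f | L S; B -> d c | c B; N -> d | c | S L; L -> f | B c | c N | d | c | S L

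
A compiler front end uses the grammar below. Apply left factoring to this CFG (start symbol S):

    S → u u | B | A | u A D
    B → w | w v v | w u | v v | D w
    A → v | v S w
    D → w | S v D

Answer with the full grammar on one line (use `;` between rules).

S has alternatives sharing prefix 'u': factor to S → u S' with S' → u | A D.
B has alternatives sharing prefix 'w': factor to B → w B' with B' → ε | v v | u.
A has alternatives sharing prefix 'v': factor to A → v A' with A' → ε | S w.

S → B | A | u S'; B → v v | D w | w B'; A → v A'; D → w | S v D; S' → u | A D; B' → ε | v v | u; A' → ε | S w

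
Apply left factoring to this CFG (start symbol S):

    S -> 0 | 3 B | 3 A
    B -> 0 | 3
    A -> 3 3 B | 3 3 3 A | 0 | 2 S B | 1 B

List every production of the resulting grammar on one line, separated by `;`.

S has alternatives sharing prefix '3': factor to S → 3 S' with S' → B | A.
A has alternatives sharing prefix '3 3': factor to A → 3 3 A' with A' → B | 3 A.

S -> 0 | 3 S'; B -> 0 | 3; A -> 0 | 2 S B | 1 B | 3 3 A'; S' -> B | A; A' -> B | 3 A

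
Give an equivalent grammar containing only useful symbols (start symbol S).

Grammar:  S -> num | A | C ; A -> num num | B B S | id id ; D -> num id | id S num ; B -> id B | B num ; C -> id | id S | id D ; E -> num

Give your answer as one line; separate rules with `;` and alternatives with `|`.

Generating nonterminals: {A, C, D, E, S}.
Reachable from S after that: {A, C, D, S}.
Removed useless symbols: {B, E} and every production mentioning them.

S -> num | A | C; A -> num num | id id; D -> num id | id S num; C -> id | id S | id D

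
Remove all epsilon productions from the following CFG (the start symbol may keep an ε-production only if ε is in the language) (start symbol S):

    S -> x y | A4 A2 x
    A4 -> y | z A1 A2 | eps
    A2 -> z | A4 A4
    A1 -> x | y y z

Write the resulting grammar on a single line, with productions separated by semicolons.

Nullable nonterminals: {A2, A4}.
ε ∉ L(G), so no ε-production is kept.
Add the nullable-subset variants: S → A4 A2 x gives A4 A2 x | A4 x | A2 x | x. A4 → z A1 A2 gives z A1 A2 | z A1. A2 → A4 A4 gives A4 A4 | A4.

S -> x y | A4 A2 x | A4 x | A2 x | x; A4 -> y | z A1 A2 | z A1; A2 -> z | A4 A4 | A4; A1 -> x | y y z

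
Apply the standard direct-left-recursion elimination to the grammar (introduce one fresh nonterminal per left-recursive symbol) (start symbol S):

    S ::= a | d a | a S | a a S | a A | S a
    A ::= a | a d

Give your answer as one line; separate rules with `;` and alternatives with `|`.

Directly left-recursive nonterminal: S.
For S: α = {a}, β = {a, d a, a S, a a S, a A}. Rewrite as S → β S' and S' → α S' | ε.

S ::= a S' | d a S' | a S S' | a a S S' | a A S'; A ::= a | a d; S' ::= a S' | ε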